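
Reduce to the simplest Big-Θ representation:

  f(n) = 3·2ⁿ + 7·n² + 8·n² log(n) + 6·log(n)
Θ(2ⁿ)

Order the terms by growth rate: 6·log(n) ≺ 7·n² ≺ 8·n² log(n) ≺ 3·2ⁿ.
The fastest-growing term 3·2ⁿ dominates as n → ∞; dropping its constant factor gives Θ(2ⁿ).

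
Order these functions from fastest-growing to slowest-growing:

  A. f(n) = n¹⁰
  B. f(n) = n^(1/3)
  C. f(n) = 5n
A > C > B

Comparing growth rates:
A = n¹⁰ is O(n¹⁰)
C = 5n is O(n)
B = n^(1/3) is O(n^(1/3))

Therefore, the order from fastest to slowest is: A > C > B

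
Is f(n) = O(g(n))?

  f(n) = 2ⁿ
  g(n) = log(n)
False

f(n) = 2ⁿ is O(2ⁿ), and g(n) = log(n) is O(log n).
Since O(2ⁿ) grows faster than O(log n), f(n) = O(g(n)) is false.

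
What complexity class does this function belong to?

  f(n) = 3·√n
O(√n)

The dominant term in 3·√n is 3·√n, which is Θ(√n).
Constants are absorbed, so the tightest bound is O(√n).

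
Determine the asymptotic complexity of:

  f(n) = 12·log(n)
O(log n)

The dominant term in 12·log(n) is 12·log(n), which is Θ(log n).
Constants are absorbed, so the tightest bound is O(log n).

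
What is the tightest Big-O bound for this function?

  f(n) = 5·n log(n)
O(n log n)

The dominant term in 5·n log(n) is 5·n log(n), which is Θ(n log n).
Constants are absorbed, so the tightest bound is O(n log n).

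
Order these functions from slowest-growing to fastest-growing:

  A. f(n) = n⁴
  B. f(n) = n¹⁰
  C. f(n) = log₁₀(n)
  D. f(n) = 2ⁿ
C < A < B < D

Comparing growth rates:
C = log₁₀(n) is O(log n)
A = n⁴ is O(n⁴)
B = n¹⁰ is O(n¹⁰)
D = 2ⁿ is O(2ⁿ)

Therefore, the order from slowest to fastest is: C < A < B < D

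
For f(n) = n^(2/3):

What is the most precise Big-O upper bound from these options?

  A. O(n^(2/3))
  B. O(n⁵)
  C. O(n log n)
A

f(n) = n^(2/3) is O(n^(2/3)).
All listed options are valid Big-O bounds (upper bounds),
but O(n^(2/3)) is the tightest (smallest valid bound).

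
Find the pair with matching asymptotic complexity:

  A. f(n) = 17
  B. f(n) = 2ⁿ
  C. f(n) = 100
A and C

Examining each function:
  A. 17 is O(1)
  B. 2ⁿ is O(2ⁿ)
  C. 100 is O(1)

Functions A and C both have the same complexity class.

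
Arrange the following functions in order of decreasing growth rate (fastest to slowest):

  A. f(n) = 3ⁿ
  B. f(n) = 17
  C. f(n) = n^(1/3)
A > C > B

Comparing growth rates:
A = 3ⁿ is O(3ⁿ)
C = n^(1/3) is O(n^(1/3))
B = 17 is O(1)

Therefore, the order from fastest to slowest is: A > C > B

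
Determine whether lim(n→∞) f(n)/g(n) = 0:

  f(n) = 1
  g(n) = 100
False

f(n) = 1 is O(1), and g(n) = 100 is O(1).
Since they have the same growth rate, f(n) = o(g(n)) is false.
(f = o(g) requires f to grow strictly slower, not equal.)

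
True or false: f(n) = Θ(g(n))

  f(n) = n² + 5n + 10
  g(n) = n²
True

f(n) = n² + 5n + 10 and g(n) = n² are both O(n²).
Since they have the same asymptotic growth rate, f(n) = Θ(g(n)) is true.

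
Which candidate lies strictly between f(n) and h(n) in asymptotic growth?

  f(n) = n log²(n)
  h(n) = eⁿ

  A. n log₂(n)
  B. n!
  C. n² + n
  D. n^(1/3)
C

We need g(n) with n log²(n) = o(g(n)) and g(n) = o(eⁿ), i.e. O(n log² n) ≺ g ≺ O(eⁿ).
Check each option:
  A. n log₂(n) — O(n log n) does not grow strictly faster than f(n)
  B. n! — O(n!) does not grow strictly slower than h(n)
  C. n² + n — O(n²) is strictly between O(n log² n) and O(eⁿ) ✓
  D. n^(1/3) — O(n^(1/3)) does not grow strictly faster than f(n)

Only option C (n² + n) lies strictly between.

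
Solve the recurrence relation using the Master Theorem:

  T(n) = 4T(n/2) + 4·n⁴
Θ(n⁴)

Master Theorem: a = 4, b = 2, f(n) = 4·n⁴.
Compute the critical exponent d = log₂(4) = 2.
Compare f(n) = Θ(n⁴) against n^d:
  k = 4 > d = 2, so f(n) = Ω(n^(d+ε)) — Case 3.
  Regularity: a·(n/b)^4/n^4 = a/b^4 = 4/16 < 1 ✓.
  The top-level work dominates: T(n) = Θ(f(n)) = Θ(n⁴).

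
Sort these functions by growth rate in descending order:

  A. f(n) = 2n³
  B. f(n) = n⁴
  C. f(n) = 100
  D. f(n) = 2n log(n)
B > A > D > C

Comparing growth rates:
B = n⁴ is O(n⁴)
A = 2n³ is O(n³)
D = 2n log(n) is O(n log n)
C = 100 is O(1)

Therefore, the order from fastest to slowest is: B > A > D > C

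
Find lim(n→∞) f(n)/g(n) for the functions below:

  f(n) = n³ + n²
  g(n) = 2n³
1/2

Since n³ + n² and 2n³ have the same growth rate (O(n³)),
the ratio converges to a constant: 1/2.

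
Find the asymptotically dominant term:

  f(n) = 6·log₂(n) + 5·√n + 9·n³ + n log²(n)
9·n³

Looking at each term:
  - 6·log₂(n) is O(log n)
  - 5·√n is O(√n)
  - 9·n³ is O(n³)
  - n log²(n) is O(n log² n)

The term 9·n³ (O(n³)) grows fastest and dominates all others.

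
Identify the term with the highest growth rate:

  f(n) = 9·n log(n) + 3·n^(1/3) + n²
n²

Looking at each term:
  - 9·n log(n) is O(n log n)
  - 3·n^(1/3) is O(n^(1/3))
  - n² is O(n²)

The term n² (O(n²)) grows fastest and dominates all others.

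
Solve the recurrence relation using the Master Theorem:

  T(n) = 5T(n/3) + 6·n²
Θ(n²)

Master Theorem: a = 5, b = 3, f(n) = 6·n².
Compute the critical exponent d = log₃(5) = 1.465.
Compare f(n) = Θ(n²) against n^d:
  k = 2 > d = 1.465, so f(n) = Ω(n^(d+ε)) — Case 3.
  Regularity: a·(n/b)^2/n^2 = a/b^2 = 5/9 < 1 ✓.
  The top-level work dominates: T(n) = Θ(f(n)) = Θ(n²).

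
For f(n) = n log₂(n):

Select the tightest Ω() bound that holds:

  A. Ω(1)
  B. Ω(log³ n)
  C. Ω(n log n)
C

f(n) = n log₂(n) is Ω(n log n).
All listed options are valid Big-Ω bounds (lower bounds),
but Ω(n log n) is the tightest (largest valid bound).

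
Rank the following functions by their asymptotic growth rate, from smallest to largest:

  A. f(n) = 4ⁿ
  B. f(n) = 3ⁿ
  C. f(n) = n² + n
C < B < A

Comparing growth rates:
C = n² + n is O(n²)
B = 3ⁿ is O(3ⁿ)
A = 4ⁿ is O(4ⁿ)

Therefore, the order from slowest to fastest is: C < B < A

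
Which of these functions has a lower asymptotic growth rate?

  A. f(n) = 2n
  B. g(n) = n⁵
A

f(n) = 2n is O(n), while g(n) = n⁵ is O(n⁵).
Since O(n) grows slower than O(n⁵), f(n) is dominated.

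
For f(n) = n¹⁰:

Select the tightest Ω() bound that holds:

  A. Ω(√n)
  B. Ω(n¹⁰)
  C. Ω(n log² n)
B

f(n) = n¹⁰ is Ω(n¹⁰).
All listed options are valid Big-Ω bounds (lower bounds),
but Ω(n¹⁰) is the tightest (largest valid bound).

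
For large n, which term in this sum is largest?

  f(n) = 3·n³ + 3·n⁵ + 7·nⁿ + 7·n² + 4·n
7·nⁿ

Looking at each term:
  - 3·n³ is O(n³)
  - 3·n⁵ is O(n⁵)
  - 7·nⁿ is O(nⁿ)
  - 7·n² is O(n²)
  - 4·n is O(n)

The term 7·nⁿ (O(nⁿ)) grows fastest and dominates all others.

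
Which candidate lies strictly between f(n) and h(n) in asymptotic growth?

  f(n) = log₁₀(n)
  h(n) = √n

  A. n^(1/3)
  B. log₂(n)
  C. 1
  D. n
A

We need g(n) with log₁₀(n) = o(g(n)) and g(n) = o(√n), i.e. O(log n) ≺ g ≺ O(√n).
Check each option:
  A. n^(1/3) — O(n^(1/3)) is strictly between O(log n) and O(√n) ✓
  B. log₂(n) — O(log n) does not grow strictly faster than f(n)
  C. 1 — O(1) does not grow strictly faster than f(n)
  D. n — O(n) does not grow strictly slower than h(n)

Only option A (n^(1/3)) lies strictly between.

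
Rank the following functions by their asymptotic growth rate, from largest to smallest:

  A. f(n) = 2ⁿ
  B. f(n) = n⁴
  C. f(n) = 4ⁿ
C > A > B

Comparing growth rates:
C = 4ⁿ is O(4ⁿ)
A = 2ⁿ is O(2ⁿ)
B = n⁴ is O(n⁴)

Therefore, the order from fastest to slowest is: C > A > B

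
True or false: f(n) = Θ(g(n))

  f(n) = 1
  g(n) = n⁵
False

f(n) = 1 is O(1), and g(n) = n⁵ is O(n⁵).
Since they have different growth rates, f(n) = Θ(g(n)) is false.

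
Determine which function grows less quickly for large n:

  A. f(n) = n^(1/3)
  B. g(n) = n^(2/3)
A

f(n) = n^(1/3) is O(n^(1/3)), while g(n) = n^(2/3) is O(n^(2/3)).
Since O(n^(1/3)) grows slower than O(n^(2/3)), f(n) is dominated.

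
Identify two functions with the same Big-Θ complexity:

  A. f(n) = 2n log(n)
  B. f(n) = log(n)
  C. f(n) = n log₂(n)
A and C

Examining each function:
  A. 2n log(n) is O(n log n)
  B. log(n) is O(log n)
  C. n log₂(n) is O(n log n)

Functions A and C both have the same complexity class.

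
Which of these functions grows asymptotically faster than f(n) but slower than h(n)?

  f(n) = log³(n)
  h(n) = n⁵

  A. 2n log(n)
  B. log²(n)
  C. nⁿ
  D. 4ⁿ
A

We need g(n) with log³(n) = o(g(n)) and g(n) = o(n⁵), i.e. O(log³ n) ≺ g ≺ O(n⁵).
Check each option:
  A. 2n log(n) — O(n log n) is strictly between O(log³ n) and O(n⁵) ✓
  B. log²(n) — O(log² n) does not grow strictly faster than f(n)
  C. nⁿ — O(nⁿ) does not grow strictly slower than h(n)
  D. 4ⁿ — O(4ⁿ) does not grow strictly slower than h(n)

Only option A (2n log(n)) lies strictly between.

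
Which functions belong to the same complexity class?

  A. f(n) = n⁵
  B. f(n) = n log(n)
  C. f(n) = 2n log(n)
B and C

Examining each function:
  A. n⁵ is O(n⁵)
  B. n log(n) is O(n log n)
  C. 2n log(n) is O(n log n)

Functions B and C both have the same complexity class.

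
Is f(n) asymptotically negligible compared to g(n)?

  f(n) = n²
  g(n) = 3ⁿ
True

f(n) = n² is O(n²), and g(n) = 3ⁿ is O(3ⁿ).
Since O(n²) grows strictly slower than O(3ⁿ), f(n) = o(g(n)) is true.
This means lim(n→∞) f(n)/g(n) = 0.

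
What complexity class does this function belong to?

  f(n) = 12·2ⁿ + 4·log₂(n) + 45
O(2ⁿ)

The dominant term in 12·2ⁿ + 4·log₂(n) + 45 is 12·2ⁿ, which is Θ(2ⁿ).
Lower-order terms (4·log₂(n), 45) are asymptotically negligible.
Constants are absorbed, so the tightest bound is O(2ⁿ).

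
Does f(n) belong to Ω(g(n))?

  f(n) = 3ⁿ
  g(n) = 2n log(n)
True

f(n) = 3ⁿ is O(3ⁿ), and g(n) = 2n log(n) is O(n log n).
Since O(3ⁿ) grows at least as fast as O(n log n), f(n) = Ω(g(n)) is true.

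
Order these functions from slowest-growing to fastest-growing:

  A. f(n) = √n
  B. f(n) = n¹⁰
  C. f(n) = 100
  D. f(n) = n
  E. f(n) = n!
C < A < D < B < E

Comparing growth rates:
C = 100 is O(1)
A = √n is O(√n)
D = n is O(n)
B = n¹⁰ is O(n¹⁰)
E = n! is O(n!)

Therefore, the order from slowest to fastest is: C < A < D < B < E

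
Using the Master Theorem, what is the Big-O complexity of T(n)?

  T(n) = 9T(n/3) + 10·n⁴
Θ(n⁴)

Master Theorem: a = 9, b = 3, f(n) = 10·n⁴.
Compute the critical exponent d = log₃(9) = 2.
Compare f(n) = Θ(n⁴) against n^d:
  k = 4 > d = 2, so f(n) = Ω(n^(d+ε)) — Case 3.
  Regularity: a·(n/b)^4/n^4 = a/b^4 = 9/81 < 1 ✓.
  The top-level work dominates: T(n) = Θ(f(n)) = Θ(n⁴).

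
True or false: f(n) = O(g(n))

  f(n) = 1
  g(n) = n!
True

f(n) = 1 is O(1), and g(n) = n! is O(n!).
Since O(1) ⊆ O(n!) (f grows no faster than g), f(n) = O(g(n)) is true.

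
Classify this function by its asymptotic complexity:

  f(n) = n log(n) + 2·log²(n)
O(n log n)

The dominant term in n log(n) + 2·log²(n) is n log(n), which is Θ(n log n).
Lower-order terms (2·log²(n)) are asymptotically negligible.
Constants are absorbed, so the tightest bound is O(n log n).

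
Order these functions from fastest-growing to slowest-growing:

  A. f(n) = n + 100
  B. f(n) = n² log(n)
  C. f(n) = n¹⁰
C > B > A

Comparing growth rates:
C = n¹⁰ is O(n¹⁰)
B = n² log(n) is O(n² log n)
A = n + 100 is O(n)

Therefore, the order from fastest to slowest is: C > B > A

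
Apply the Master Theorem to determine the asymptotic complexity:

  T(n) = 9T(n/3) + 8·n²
Θ(n² log n)

Master Theorem: a = 9, b = 3, f(n) = 8·n².
Compute the critical exponent d = log₃(9) = 2.
Compare f(n) = Θ(n²) against n^d:
  k = 2 = d, so f(n) = Θ(n^d) — Case 2.
  Work is balanced across levels: T(n) = Θ(n^d log n) = Θ(n² log n).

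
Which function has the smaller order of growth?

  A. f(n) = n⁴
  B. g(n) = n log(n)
B

f(n) = n⁴ is O(n⁴), while g(n) = n log(n) is O(n log n).
Since O(n log n) grows slower than O(n⁴), g(n) is dominated.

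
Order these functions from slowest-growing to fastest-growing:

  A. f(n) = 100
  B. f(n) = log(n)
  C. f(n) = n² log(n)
A < B < C

Comparing growth rates:
A = 100 is O(1)
B = log(n) is O(log n)
C = n² log(n) is O(n² log n)

Therefore, the order from slowest to fastest is: A < B < C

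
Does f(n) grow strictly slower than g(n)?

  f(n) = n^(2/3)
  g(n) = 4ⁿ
True

f(n) = n^(2/3) is O(n^(2/3)), and g(n) = 4ⁿ is O(4ⁿ).
Since O(n^(2/3)) grows strictly slower than O(4ⁿ), f(n) = o(g(n)) is true.
This means lim(n→∞) f(n)/g(n) = 0.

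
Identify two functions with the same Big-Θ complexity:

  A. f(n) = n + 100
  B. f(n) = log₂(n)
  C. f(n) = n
A and C

Examining each function:
  A. n + 100 is O(n)
  B. log₂(n) is O(log n)
  C. n is O(n)

Functions A and C both have the same complexity class.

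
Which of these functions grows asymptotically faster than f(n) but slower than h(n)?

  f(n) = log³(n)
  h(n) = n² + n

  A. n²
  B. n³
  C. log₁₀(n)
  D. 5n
D

We need g(n) with log³(n) = o(g(n)) and g(n) = o(n² + n), i.e. O(log³ n) ≺ g ≺ O(n²).
Check each option:
  A. n² — O(n²) does not grow strictly slower than h(n)
  B. n³ — O(n³) does not grow strictly slower than h(n)
  C. log₁₀(n) — O(log n) does not grow strictly faster than f(n)
  D. 5n — O(n) is strictly between O(log³ n) and O(n²) ✓

Only option D (5n) lies strictly between.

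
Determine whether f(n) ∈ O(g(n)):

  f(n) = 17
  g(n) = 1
True

f(n) = 17 and g(n) = 1 are both O(1).
Big-O permits equal growth rates (f ≤ c·g for some c), so f(n) = O(g(n)) is true.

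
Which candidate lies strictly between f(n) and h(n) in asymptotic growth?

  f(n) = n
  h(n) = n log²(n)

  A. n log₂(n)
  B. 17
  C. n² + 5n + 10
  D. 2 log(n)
A

We need g(n) with n = o(g(n)) and g(n) = o(n log²(n)), i.e. O(n) ≺ g ≺ O(n log² n).
Check each option:
  A. n log₂(n) — O(n log n) is strictly between O(n) and O(n log² n) ✓
  B. 17 — O(1) does not grow strictly faster than f(n)
  C. n² + 5n + 10 — O(n²) does not grow strictly slower than h(n)
  D. 2 log(n) — O(log n) does not grow strictly faster than f(n)

Only option A (n log₂(n)) lies strictly between.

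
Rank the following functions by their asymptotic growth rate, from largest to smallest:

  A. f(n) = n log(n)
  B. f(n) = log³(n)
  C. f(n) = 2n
A > C > B

Comparing growth rates:
A = n log(n) is O(n log n)
C = 2n is O(n)
B = log³(n) is O(log³ n)

Therefore, the order from fastest to slowest is: A > C > B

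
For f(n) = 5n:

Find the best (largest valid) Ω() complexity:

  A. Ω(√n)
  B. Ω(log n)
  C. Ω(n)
C

f(n) = 5n is Ω(n).
All listed options are valid Big-Ω bounds (lower bounds),
but Ω(n) is the tightest (largest valid bound).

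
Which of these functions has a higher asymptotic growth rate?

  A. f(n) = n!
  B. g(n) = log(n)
A

f(n) = n! is O(n!), while g(n) = log(n) is O(log n).
Since O(n!) grows faster than O(log n), f(n) dominates.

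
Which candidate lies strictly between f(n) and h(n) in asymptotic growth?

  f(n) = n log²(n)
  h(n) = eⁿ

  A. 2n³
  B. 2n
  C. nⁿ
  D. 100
A

We need g(n) with n log²(n) = o(g(n)) and g(n) = o(eⁿ), i.e. O(n log² n) ≺ g ≺ O(eⁿ).
Check each option:
  A. 2n³ — O(n³) is strictly between O(n log² n) and O(eⁿ) ✓
  B. 2n — O(n) does not grow strictly faster than f(n)
  C. nⁿ — O(nⁿ) does not grow strictly slower than h(n)
  D. 100 — O(1) does not grow strictly faster than f(n)

Only option A (2n³) lies strictly between.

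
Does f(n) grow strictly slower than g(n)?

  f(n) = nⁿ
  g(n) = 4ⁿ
False

f(n) = nⁿ is O(nⁿ), and g(n) = 4ⁿ is O(4ⁿ).
Since O(nⁿ) grows faster than or equal to O(4ⁿ), f(n) = o(g(n)) is false.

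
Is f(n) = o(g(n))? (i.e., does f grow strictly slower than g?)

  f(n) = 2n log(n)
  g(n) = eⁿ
True

f(n) = 2n log(n) is O(n log n), and g(n) = eⁿ is O(eⁿ).
Since O(n log n) grows strictly slower than O(eⁿ), f(n) = o(g(n)) is true.
This means lim(n→∞) f(n)/g(n) = 0.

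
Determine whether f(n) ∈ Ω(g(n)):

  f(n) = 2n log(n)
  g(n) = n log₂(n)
True

f(n) = 2n log(n) and g(n) = n log₂(n) are both O(n log n).
Big-Ω permits equal growth rates (f ≥ c·g for some c > 0), so f(n) = Ω(g(n)) is true.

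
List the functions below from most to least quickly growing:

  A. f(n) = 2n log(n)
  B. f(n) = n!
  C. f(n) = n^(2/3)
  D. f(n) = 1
B > A > C > D

Comparing growth rates:
B = n! is O(n!)
A = 2n log(n) is O(n log n)
C = n^(2/3) is O(n^(2/3))
D = 1 is O(1)

Therefore, the order from fastest to slowest is: B > A > C > D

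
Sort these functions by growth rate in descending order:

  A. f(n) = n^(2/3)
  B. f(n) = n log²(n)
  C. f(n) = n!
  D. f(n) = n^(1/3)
C > B > A > D

Comparing growth rates:
C = n! is O(n!)
B = n log²(n) is O(n log² n)
A = n^(2/3) is O(n^(2/3))
D = n^(1/3) is O(n^(1/3))

Therefore, the order from fastest to slowest is: C > B > A > D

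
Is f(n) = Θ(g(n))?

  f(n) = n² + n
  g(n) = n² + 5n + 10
True

f(n) = n² + n and g(n) = n² + 5n + 10 are both O(n²).
Since they have the same asymptotic growth rate, f(n) = Θ(g(n)) is true.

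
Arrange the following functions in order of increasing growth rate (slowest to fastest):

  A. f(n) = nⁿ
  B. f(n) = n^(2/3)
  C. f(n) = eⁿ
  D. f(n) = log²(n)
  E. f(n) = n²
D < B < E < C < A

Comparing growth rates:
D = log²(n) is O(log² n)
B = n^(2/3) is O(n^(2/3))
E = n² is O(n²)
C = eⁿ is O(eⁿ)
A = nⁿ is O(nⁿ)

Therefore, the order from slowest to fastest is: D < B < E < C < A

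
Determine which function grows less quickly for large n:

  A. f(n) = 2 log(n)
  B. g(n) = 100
B

f(n) = 2 log(n) is O(log n), while g(n) = 100 is O(1).
Since O(1) grows slower than O(log n), g(n) is dominated.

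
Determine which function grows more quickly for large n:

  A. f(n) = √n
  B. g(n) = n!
B

f(n) = √n is O(√n), while g(n) = n! is O(n!).
Since O(n!) grows faster than O(√n), g(n) dominates.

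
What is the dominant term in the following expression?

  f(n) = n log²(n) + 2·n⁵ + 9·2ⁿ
9·2ⁿ

Looking at each term:
  - n log²(n) is O(n log² n)
  - 2·n⁵ is O(n⁵)
  - 9·2ⁿ is O(2ⁿ)

The term 9·2ⁿ (O(2ⁿ)) grows fastest and dominates all others.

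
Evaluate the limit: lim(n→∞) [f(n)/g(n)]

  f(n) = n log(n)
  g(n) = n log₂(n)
log(2)

Since n log(n) and n log₂(n) have the same growth rate (O(n log n)),
the ratio converges to a constant: log(2).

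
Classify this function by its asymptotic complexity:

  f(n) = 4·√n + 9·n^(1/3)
O(√n)

The dominant term in 4·√n + 9·n^(1/3) is 4·√n, which is Θ(√n).
Lower-order terms (9·n^(1/3)) are asymptotically negligible.
Constants are absorbed, so the tightest bound is O(√n).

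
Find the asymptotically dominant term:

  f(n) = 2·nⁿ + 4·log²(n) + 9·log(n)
2·nⁿ

Looking at each term:
  - 2·nⁿ is O(nⁿ)
  - 4·log²(n) is O(log² n)
  - 9·log(n) is O(log n)

The term 2·nⁿ (O(nⁿ)) grows fastest and dominates all others.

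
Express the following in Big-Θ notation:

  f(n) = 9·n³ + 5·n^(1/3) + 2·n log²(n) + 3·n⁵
Θ(n⁵)

Order the terms by growth rate: 5·n^(1/3) ≺ 2·n log²(n) ≺ 9·n³ ≺ 3·n⁵.
The fastest-growing term 3·n⁵ dominates as n → ∞; dropping its constant factor gives Θ(n⁵).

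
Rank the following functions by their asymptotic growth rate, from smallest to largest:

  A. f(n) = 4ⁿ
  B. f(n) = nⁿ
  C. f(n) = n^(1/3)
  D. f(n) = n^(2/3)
C < D < A < B

Comparing growth rates:
C = n^(1/3) is O(n^(1/3))
D = n^(2/3) is O(n^(2/3))
A = 4ⁿ is O(4ⁿ)
B = nⁿ is O(nⁿ)

Therefore, the order from slowest to fastest is: C < D < A < B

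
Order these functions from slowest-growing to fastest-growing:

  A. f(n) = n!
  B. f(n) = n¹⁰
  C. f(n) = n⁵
C < B < A

Comparing growth rates:
C = n⁵ is O(n⁵)
B = n¹⁰ is O(n¹⁰)
A = n! is O(n!)

Therefore, the order from slowest to fastest is: C < B < A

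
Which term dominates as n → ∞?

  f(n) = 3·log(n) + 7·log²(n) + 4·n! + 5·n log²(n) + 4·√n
4·n!

Looking at each term:
  - 3·log(n) is O(log n)
  - 7·log²(n) is O(log² n)
  - 4·n! is O(n!)
  - 5·n log²(n) is O(n log² n)
  - 4·√n is O(√n)

The term 4·n! (O(n!)) grows fastest and dominates all others.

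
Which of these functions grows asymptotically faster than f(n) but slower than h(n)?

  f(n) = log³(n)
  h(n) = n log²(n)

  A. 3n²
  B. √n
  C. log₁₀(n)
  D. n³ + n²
B

We need g(n) with log³(n) = o(g(n)) and g(n) = o(n log²(n)), i.e. O(log³ n) ≺ g ≺ O(n log² n).
Check each option:
  A. 3n² — O(n²) does not grow strictly slower than h(n)
  B. √n — O(√n) is strictly between O(log³ n) and O(n log² n) ✓
  C. log₁₀(n) — O(log n) does not grow strictly faster than f(n)
  D. n³ + n² — O(n³) does not grow strictly slower than h(n)

Only option B (√n) lies strictly between.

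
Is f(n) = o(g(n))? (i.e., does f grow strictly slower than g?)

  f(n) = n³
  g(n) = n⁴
True

f(n) = n³ is O(n³), and g(n) = n⁴ is O(n⁴).
Since O(n³) grows strictly slower than O(n⁴), f(n) = o(g(n)) is true.
This means lim(n→∞) f(n)/g(n) = 0.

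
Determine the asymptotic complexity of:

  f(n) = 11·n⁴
O(n⁴)

The dominant term in 11·n⁴ is 11·n⁴, which is Θ(n⁴).
Constants are absorbed, so the tightest bound is O(n⁴).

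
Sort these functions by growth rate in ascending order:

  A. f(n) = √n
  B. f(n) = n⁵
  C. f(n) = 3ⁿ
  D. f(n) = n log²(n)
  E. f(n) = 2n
A < E < D < B < C

Comparing growth rates:
A = √n is O(√n)
E = 2n is O(n)
D = n log²(n) is O(n log² n)
B = n⁵ is O(n⁵)
C = 3ⁿ is O(3ⁿ)

Therefore, the order from slowest to fastest is: A < E < D < B < C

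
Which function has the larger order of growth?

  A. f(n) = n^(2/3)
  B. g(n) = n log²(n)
B

f(n) = n^(2/3) is O(n^(2/3)), while g(n) = n log²(n) is O(n log² n).
Since O(n log² n) grows faster than O(n^(2/3)), g(n) dominates.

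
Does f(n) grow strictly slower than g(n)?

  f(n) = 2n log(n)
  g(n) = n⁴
True

f(n) = 2n log(n) is O(n log n), and g(n) = n⁴ is O(n⁴).
Since O(n log n) grows strictly slower than O(n⁴), f(n) = o(g(n)) is true.
This means lim(n→∞) f(n)/g(n) = 0.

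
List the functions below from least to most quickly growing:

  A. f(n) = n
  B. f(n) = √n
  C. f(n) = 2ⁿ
B < A < C

Comparing growth rates:
B = √n is O(√n)
A = n is O(n)
C = 2ⁿ is O(2ⁿ)

Therefore, the order from slowest to fastest is: B < A < C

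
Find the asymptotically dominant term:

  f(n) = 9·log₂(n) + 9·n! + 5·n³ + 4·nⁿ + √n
4·nⁿ

Looking at each term:
  - 9·log₂(n) is O(log n)
  - 9·n! is O(n!)
  - 5·n³ is O(n³)
  - 4·nⁿ is O(nⁿ)
  - √n is O(√n)

The term 4·nⁿ (O(nⁿ)) grows fastest and dominates all others.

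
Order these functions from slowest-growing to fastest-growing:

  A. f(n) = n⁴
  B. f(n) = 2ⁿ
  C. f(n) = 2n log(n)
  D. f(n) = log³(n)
D < C < A < B

Comparing growth rates:
D = log³(n) is O(log³ n)
C = 2n log(n) is O(n log n)
A = n⁴ is O(n⁴)
B = 2ⁿ is O(2ⁿ)

Therefore, the order from slowest to fastest is: D < C < A < B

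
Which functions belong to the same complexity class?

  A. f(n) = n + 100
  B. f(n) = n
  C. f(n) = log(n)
A and B

Examining each function:
  A. n + 100 is O(n)
  B. n is O(n)
  C. log(n) is O(log n)

Functions A and B both have the same complexity class.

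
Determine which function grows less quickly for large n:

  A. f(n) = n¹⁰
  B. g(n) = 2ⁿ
A

f(n) = n¹⁰ is O(n¹⁰), while g(n) = 2ⁿ is O(2ⁿ).
Since O(n¹⁰) grows slower than O(2ⁿ), f(n) is dominated.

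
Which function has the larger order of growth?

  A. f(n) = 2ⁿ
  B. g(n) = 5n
A

f(n) = 2ⁿ is O(2ⁿ), while g(n) = 5n is O(n).
Since O(2ⁿ) grows faster than O(n), f(n) dominates.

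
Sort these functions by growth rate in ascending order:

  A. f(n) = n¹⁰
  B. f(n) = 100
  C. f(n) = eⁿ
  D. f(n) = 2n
B < D < A < C

Comparing growth rates:
B = 100 is O(1)
D = 2n is O(n)
A = n¹⁰ is O(n¹⁰)
C = eⁿ is O(eⁿ)

Therefore, the order from slowest to fastest is: B < D < A < C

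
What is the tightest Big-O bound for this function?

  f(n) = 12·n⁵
O(n⁵)

The dominant term in 12·n⁵ is 12·n⁵, which is Θ(n⁵).
Constants are absorbed, so the tightest bound is O(n⁵).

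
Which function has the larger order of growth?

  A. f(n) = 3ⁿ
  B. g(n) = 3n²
A

f(n) = 3ⁿ is O(3ⁿ), while g(n) = 3n² is O(n²).
Since O(3ⁿ) grows faster than O(n²), f(n) dominates.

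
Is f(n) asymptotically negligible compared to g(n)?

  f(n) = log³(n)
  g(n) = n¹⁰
True

f(n) = log³(n) is O(log³ n), and g(n) = n¹⁰ is O(n¹⁰).
Since O(log³ n) grows strictly slower than O(n¹⁰), f(n) = o(g(n)) is true.
This means lim(n→∞) f(n)/g(n) = 0.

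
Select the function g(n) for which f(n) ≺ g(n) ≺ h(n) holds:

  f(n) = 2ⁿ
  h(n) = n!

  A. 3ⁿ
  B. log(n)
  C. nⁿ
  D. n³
A

We need g(n) with 2ⁿ = o(g(n)) and g(n) = o(n!), i.e. O(2ⁿ) ≺ g ≺ O(n!).
Check each option:
  A. 3ⁿ — O(3ⁿ) is strictly between O(2ⁿ) and O(n!) ✓
  B. log(n) — O(log n) does not grow strictly faster than f(n)
  C. nⁿ — O(nⁿ) does not grow strictly slower than h(n)
  D. n³ — O(n³) does not grow strictly faster than f(n)

Only option A (3ⁿ) lies strictly between.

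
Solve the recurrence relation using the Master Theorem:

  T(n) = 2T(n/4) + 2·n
Θ(n)

Master Theorem: a = 2, b = 4, f(n) = 2·n.
Compute the critical exponent d = log₄(2) = 0.500.
Compare f(n) = Θ(n) against n^d:
  k = 1 > d = 0.500, so f(n) = Ω(n^(d+ε)) — Case 3.
  Regularity: a·(n/b)^1/n^1 = a/b^1 = 2/4 < 1 ✓.
  The top-level work dominates: T(n) = Θ(f(n)) = Θ(n).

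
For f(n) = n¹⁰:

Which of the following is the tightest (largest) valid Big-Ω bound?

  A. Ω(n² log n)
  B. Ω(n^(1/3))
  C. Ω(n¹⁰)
C

f(n) = n¹⁰ is Ω(n¹⁰).
All listed options are valid Big-Ω bounds (lower bounds),
but Ω(n¹⁰) is the tightest (largest valid bound).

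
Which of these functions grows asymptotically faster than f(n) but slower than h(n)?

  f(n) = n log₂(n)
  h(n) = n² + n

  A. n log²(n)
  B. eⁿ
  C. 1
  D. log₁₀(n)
A

We need g(n) with n log₂(n) = o(g(n)) and g(n) = o(n² + n), i.e. O(n log n) ≺ g ≺ O(n²).
Check each option:
  A. n log²(n) — O(n log² n) is strictly between O(n log n) and O(n²) ✓
  B. eⁿ — O(eⁿ) does not grow strictly slower than h(n)
  C. 1 — O(1) does not grow strictly faster than f(n)
  D. log₁₀(n) — O(log n) does not grow strictly faster than f(n)

Only option A (n log²(n)) lies strictly between.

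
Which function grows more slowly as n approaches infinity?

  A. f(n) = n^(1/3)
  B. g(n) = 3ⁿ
A

f(n) = n^(1/3) is O(n^(1/3)), while g(n) = 3ⁿ is O(3ⁿ).
Since O(n^(1/3)) grows slower than O(3ⁿ), f(n) is dominated.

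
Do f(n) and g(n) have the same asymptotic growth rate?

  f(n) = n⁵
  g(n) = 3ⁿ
False

f(n) = n⁵ is O(n⁵), and g(n) = 3ⁿ is O(3ⁿ).
Since they have different growth rates, f(n) = Θ(g(n)) is false.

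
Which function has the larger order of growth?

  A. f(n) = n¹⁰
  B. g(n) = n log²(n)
A

f(n) = n¹⁰ is O(n¹⁰), while g(n) = n log²(n) is O(n log² n).
Since O(n¹⁰) grows faster than O(n log² n), f(n) dominates.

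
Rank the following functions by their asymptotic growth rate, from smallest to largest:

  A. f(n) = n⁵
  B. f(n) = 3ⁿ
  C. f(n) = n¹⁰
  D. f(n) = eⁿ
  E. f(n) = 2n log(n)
E < A < C < D < B

Comparing growth rates:
E = 2n log(n) is O(n log n)
A = n⁵ is O(n⁵)
C = n¹⁰ is O(n¹⁰)
D = eⁿ is O(eⁿ)
B = 3ⁿ is O(3ⁿ)

Therefore, the order from slowest to fastest is: E < A < C < D < B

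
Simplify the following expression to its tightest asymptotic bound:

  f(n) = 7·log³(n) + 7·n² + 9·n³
Θ(n³)

Order the terms by growth rate: 7·log³(n) ≺ 7·n² ≺ 9·n³.
The fastest-growing term 9·n³ dominates as n → ∞; dropping its constant factor gives Θ(n³).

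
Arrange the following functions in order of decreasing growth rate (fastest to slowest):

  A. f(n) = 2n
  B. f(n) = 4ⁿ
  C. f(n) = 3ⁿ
B > C > A

Comparing growth rates:
B = 4ⁿ is O(4ⁿ)
C = 3ⁿ is O(3ⁿ)
A = 2n is O(n)

Therefore, the order from fastest to slowest is: B > C > A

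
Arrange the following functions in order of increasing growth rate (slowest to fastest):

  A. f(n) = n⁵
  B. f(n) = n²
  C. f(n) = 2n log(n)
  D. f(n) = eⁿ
C < B < A < D

Comparing growth rates:
C = 2n log(n) is O(n log n)
B = n² is O(n²)
A = n⁵ is O(n⁵)
D = eⁿ is O(eⁿ)

Therefore, the order from slowest to fastest is: C < B < A < D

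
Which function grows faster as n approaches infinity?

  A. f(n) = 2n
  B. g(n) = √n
A

f(n) = 2n is O(n), while g(n) = √n is O(√n).
Since O(n) grows faster than O(√n), f(n) dominates.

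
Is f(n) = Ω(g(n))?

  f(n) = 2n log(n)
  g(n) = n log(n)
True

f(n) = 2n log(n) and g(n) = n log(n) are both O(n log n).
Big-Ω permits equal growth rates (f ≥ c·g for some c > 0), so f(n) = Ω(g(n)) is true.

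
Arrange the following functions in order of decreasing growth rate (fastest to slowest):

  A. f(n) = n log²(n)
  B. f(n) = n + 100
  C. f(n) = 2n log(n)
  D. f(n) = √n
A > C > B > D

Comparing growth rates:
A = n log²(n) is O(n log² n)
C = 2n log(n) is O(n log n)
B = n + 100 is O(n)
D = √n is O(√n)

Therefore, the order from fastest to slowest is: A > C > B > D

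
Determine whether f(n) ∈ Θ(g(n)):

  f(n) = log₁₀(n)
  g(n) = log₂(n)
True

f(n) = log₁₀(n) and g(n) = log₂(n) are both O(log n).
Since they have the same asymptotic growth rate, f(n) = Θ(g(n)) is true.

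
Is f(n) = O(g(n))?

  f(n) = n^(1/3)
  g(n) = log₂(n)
False

f(n) = n^(1/3) is O(n^(1/3)), and g(n) = log₂(n) is O(log n).
Since O(n^(1/3)) grows faster than O(log n), f(n) = O(g(n)) is false.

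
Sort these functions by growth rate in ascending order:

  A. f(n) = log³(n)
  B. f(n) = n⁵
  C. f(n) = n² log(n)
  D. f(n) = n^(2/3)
A < D < C < B

Comparing growth rates:
A = log³(n) is O(log³ n)
D = n^(2/3) is O(n^(2/3))
C = n² log(n) is O(n² log n)
B = n⁵ is O(n⁵)

Therefore, the order from slowest to fastest is: A < D < C < B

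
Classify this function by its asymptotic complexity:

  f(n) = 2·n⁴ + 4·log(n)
O(n⁴)

The dominant term in 2·n⁴ + 4·log(n) is 2·n⁴, which is Θ(n⁴).
Lower-order terms (4·log(n)) are asymptotically negligible.
Constants are absorbed, so the tightest bound is O(n⁴).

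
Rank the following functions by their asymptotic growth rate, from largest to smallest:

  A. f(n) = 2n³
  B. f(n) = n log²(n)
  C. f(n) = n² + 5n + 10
A > C > B

Comparing growth rates:
A = 2n³ is O(n³)
C = n² + 5n + 10 is O(n²)
B = n log²(n) is O(n log² n)

Therefore, the order from fastest to slowest is: A > C > B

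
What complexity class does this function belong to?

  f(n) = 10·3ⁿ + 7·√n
O(3ⁿ)

The dominant term in 10·3ⁿ + 7·√n is 10·3ⁿ, which is Θ(3ⁿ).
Lower-order terms (7·√n) are asymptotically negligible.
Constants are absorbed, so the tightest bound is O(3ⁿ).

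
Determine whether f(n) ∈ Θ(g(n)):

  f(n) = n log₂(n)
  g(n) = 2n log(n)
True

f(n) = n log₂(n) and g(n) = 2n log(n) are both O(n log n).
Since they have the same asymptotic growth rate, f(n) = Θ(g(n)) is true.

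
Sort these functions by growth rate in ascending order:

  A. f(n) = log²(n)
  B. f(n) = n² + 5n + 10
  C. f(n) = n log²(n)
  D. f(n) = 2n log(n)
A < D < C < B

Comparing growth rates:
A = log²(n) is O(log² n)
D = 2n log(n) is O(n log n)
C = n log²(n) is O(n log² n)
B = n² + 5n + 10 is O(n²)

Therefore, the order from slowest to fastest is: A < D < C < B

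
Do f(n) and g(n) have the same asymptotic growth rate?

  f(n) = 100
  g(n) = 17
True

f(n) = 100 and g(n) = 17 are both O(1).
Since they have the same asymptotic growth rate, f(n) = Θ(g(n)) is true.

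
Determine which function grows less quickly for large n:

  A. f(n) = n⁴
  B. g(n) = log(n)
B

f(n) = n⁴ is O(n⁴), while g(n) = log(n) is O(log n).
Since O(log n) grows slower than O(n⁴), g(n) is dominated.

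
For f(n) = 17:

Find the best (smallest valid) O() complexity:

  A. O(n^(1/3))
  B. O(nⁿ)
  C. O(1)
C

f(n) = 17 is O(1).
All listed options are valid Big-O bounds (upper bounds),
but O(1) is the tightest (smallest valid bound).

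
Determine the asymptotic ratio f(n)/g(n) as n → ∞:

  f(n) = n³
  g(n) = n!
0

Since n³ (O(n³)) grows slower than n! (O(n!)),
the ratio f(n)/g(n) → 0 as n → ∞.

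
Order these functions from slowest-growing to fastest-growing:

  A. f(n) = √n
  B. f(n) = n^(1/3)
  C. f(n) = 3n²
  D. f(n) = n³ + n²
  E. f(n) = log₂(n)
E < B < A < C < D

Comparing growth rates:
E = log₂(n) is O(log n)
B = n^(1/3) is O(n^(1/3))
A = √n is O(√n)
C = 3n² is O(n²)
D = n³ + n² is O(n³)

Therefore, the order from slowest to fastest is: E < B < A < C < D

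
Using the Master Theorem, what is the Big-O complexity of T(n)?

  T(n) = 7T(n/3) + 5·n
Θ(n^log₃(7))

Master Theorem: a = 7, b = 3, f(n) = 5·n.
Compute the critical exponent d = log₃(7) = 1.771.
Compare f(n) = Θ(n) against n^d:
  k = 1 < d = 1.771, so f(n) = O(n^(d-ε)) — Case 1.
  The recursion cost dominates: T(n) = Θ(n^d) = Θ(n^log₃(7)).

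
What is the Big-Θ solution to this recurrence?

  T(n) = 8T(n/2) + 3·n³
Θ(n³ log n)

Master Theorem: a = 8, b = 2, f(n) = 3·n³.
Compute the critical exponent d = log₂(8) = 3.
Compare f(n) = Θ(n³) against n^d:
  k = 3 = d, so f(n) = Θ(n^d) — Case 2.
  Work is balanced across levels: T(n) = Θ(n^d log n) = Θ(n³ log n).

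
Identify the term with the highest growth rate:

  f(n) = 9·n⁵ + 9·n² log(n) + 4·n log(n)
9·n⁵

Looking at each term:
  - 9·n⁵ is O(n⁵)
  - 9·n² log(n) is O(n² log n)
  - 4·n log(n) is O(n log n)

The term 9·n⁵ (O(n⁵)) grows fastest and dominates all others.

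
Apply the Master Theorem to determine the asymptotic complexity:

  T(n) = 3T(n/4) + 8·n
Θ(n)

Master Theorem: a = 3, b = 4, f(n) = 8·n.
Compute the critical exponent d = log₄(3) = 0.792.
Compare f(n) = Θ(n) against n^d:
  k = 1 > d = 0.792, so f(n) = Ω(n^(d+ε)) — Case 3.
  Regularity: a·(n/b)^1/n^1 = a/b^1 = 3/4 < 1 ✓.
  The top-level work dominates: T(n) = Θ(f(n)) = Θ(n).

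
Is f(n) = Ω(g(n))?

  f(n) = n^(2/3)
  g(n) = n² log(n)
False

f(n) = n^(2/3) is O(n^(2/3)), and g(n) = n² log(n) is O(n² log n).
Since O(n^(2/3)) grows slower than O(n² log n), f(n) = Ω(g(n)) is false.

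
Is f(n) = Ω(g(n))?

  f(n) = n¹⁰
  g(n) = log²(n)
True

f(n) = n¹⁰ is O(n¹⁰), and g(n) = log²(n) is O(log² n).
Since O(n¹⁰) grows at least as fast as O(log² n), f(n) = Ω(g(n)) is true.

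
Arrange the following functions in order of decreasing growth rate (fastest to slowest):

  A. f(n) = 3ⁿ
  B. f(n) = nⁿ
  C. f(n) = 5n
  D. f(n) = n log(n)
B > A > D > C

Comparing growth rates:
B = nⁿ is O(nⁿ)
A = 3ⁿ is O(3ⁿ)
D = n log(n) is O(n log n)
C = 5n is O(n)

Therefore, the order from fastest to slowest is: B > A > D > C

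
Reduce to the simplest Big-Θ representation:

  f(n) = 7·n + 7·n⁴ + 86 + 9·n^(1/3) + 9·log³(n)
Θ(n⁴)

Order the terms by growth rate: 86 ≺ 9·log³(n) ≺ 9·n^(1/3) ≺ 7·n ≺ 7·n⁴.
The fastest-growing term 7·n⁴ dominates as n → ∞; dropping its constant factor gives Θ(n⁴).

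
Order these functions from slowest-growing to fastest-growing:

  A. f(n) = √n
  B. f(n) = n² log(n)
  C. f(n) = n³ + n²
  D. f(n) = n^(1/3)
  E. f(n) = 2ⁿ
D < A < B < C < E

Comparing growth rates:
D = n^(1/3) is O(n^(1/3))
A = √n is O(√n)
B = n² log(n) is O(n² log n)
C = n³ + n² is O(n³)
E = 2ⁿ is O(2ⁿ)

Therefore, the order from slowest to fastest is: D < A < B < C < E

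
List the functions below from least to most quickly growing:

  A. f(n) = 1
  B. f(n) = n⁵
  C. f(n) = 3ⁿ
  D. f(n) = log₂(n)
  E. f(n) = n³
A < D < E < B < C

Comparing growth rates:
A = 1 is O(1)
D = log₂(n) is O(log n)
E = n³ is O(n³)
B = n⁵ is O(n⁵)
C = 3ⁿ is O(3ⁿ)

Therefore, the order from slowest to fastest is: A < D < E < B < C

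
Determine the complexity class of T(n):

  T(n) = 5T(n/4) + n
Θ(n^log₄(5))

Master Theorem: a = 5, b = 4, f(n) = n.
Compute the critical exponent d = log₄(5) = 1.161.
Compare f(n) = Θ(n) against n^d:
  k = 1 < d = 1.161, so f(n) = O(n^(d-ε)) — Case 1.
  The recursion cost dominates: T(n) = Θ(n^d) = Θ(n^log₄(5)).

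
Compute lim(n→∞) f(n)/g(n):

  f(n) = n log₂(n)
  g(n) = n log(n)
1/log(2)

Since n log₂(n) and n log(n) have the same growth rate (O(n log n)),
the ratio converges to a constant: 1/log(2).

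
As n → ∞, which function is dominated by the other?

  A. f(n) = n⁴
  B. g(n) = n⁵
A

f(n) = n⁴ is O(n⁴), while g(n) = n⁵ is O(n⁵).
Since O(n⁴) grows slower than O(n⁵), f(n) is dominated.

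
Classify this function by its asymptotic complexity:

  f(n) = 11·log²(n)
O(log² n)

The dominant term in 11·log²(n) is 11·log²(n), which is Θ(log² n).
Constants are absorbed, so the tightest bound is O(log² n).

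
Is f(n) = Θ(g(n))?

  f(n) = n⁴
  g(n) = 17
False

f(n) = n⁴ is O(n⁴), and g(n) = 17 is O(1).
Since they have different growth rates, f(n) = Θ(g(n)) is false.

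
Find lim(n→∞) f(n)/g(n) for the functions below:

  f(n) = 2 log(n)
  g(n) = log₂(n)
log(4)

Since 2 log(n) and log₂(n) have the same growth rate (O(log n)),
the ratio converges to a constant: log(4).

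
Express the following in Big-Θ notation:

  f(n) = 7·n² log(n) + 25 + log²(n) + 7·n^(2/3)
Θ(n² log n)

Order the terms by growth rate: 25 ≺ log²(n) ≺ 7·n^(2/3) ≺ 7·n² log(n).
The fastest-growing term 7·n² log(n) dominates as n → ∞; dropping its constant factor gives Θ(n² log n).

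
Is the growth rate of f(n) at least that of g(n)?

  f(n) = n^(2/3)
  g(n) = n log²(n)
False

f(n) = n^(2/3) is O(n^(2/3)), and g(n) = n log²(n) is O(n log² n).
Since O(n^(2/3)) grows slower than O(n log² n), f(n) = Ω(g(n)) is false.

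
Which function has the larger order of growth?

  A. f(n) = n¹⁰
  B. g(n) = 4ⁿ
B

f(n) = n¹⁰ is O(n¹⁰), while g(n) = 4ⁿ is O(4ⁿ).
Since O(4ⁿ) grows faster than O(n¹⁰), g(n) dominates.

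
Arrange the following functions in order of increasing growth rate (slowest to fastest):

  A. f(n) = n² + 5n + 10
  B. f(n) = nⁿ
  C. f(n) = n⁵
A < C < B

Comparing growth rates:
A = n² + 5n + 10 is O(n²)
C = n⁵ is O(n⁵)
B = nⁿ is O(nⁿ)

Therefore, the order from slowest to fastest is: A < C < B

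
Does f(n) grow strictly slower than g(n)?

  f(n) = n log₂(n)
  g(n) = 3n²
True

f(n) = n log₂(n) is O(n log n), and g(n) = 3n² is O(n²).
Since O(n log n) grows strictly slower than O(n²), f(n) = o(g(n)) is true.
This means lim(n→∞) f(n)/g(n) = 0.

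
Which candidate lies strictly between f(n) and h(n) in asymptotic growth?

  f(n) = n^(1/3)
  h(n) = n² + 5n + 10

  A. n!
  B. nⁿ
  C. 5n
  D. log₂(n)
C

We need g(n) with n^(1/3) = o(g(n)) and g(n) = o(n² + 5n + 10), i.e. O(n^(1/3)) ≺ g ≺ O(n²).
Check each option:
  A. n! — O(n!) does not grow strictly slower than h(n)
  B. nⁿ — O(nⁿ) does not grow strictly slower than h(n)
  C. 5n — O(n) is strictly between O(n^(1/3)) and O(n²) ✓
  D. log₂(n) — O(log n) does not grow strictly faster than f(n)

Only option C (5n) lies strictly between.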